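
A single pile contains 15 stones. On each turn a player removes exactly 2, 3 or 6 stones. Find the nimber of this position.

3

Grundy values for subtraction set {2, 3, 6}:
k:     0  1  2  3  4  5  6  7  8  9 10 11 12 13 14 15
g(k):  0  0  1  1  2  0  3  1  2  0  0  1  1  2  0  3
So g(15) = 3.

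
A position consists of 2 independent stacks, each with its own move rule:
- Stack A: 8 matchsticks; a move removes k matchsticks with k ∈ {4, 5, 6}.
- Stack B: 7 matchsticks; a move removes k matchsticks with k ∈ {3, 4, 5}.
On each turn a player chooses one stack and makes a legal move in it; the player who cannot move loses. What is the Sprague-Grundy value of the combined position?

0

Grundy values for stack A (subtraction set {4, 5, 6}):
g(0) = mex{} = 0
g(1) = mex{} = 0
g(2) = mex{} = 0
g(3) = mex{} = 0
g(4) = mex{0} = 1
g(5) = mex{0} = 1
g(6) = mex{0} = 1
g(7) = mex{0} = 1
g(8) = mex{0,1} = 2
So g(8) = 2.
Build the Grundy sequence for stack B with g(k) = mex{g(k−s) : s ∈ {3, 4, 5}, s ≤ k}:
k:     0  1  2  3  4  5  6  7
g(k):  0  0  0  1  1  1  2  2
So g(7) = 2.
By the Sprague-Grundy theorem, the Grundy value of a sum of independent games is the XOR of the component values.
Combined value = 2 XOR 2 = 0.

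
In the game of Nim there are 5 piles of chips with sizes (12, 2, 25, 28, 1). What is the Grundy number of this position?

10

Compute the nim-sum pairwise:
12 ⊕ 2 = 14
14 ⊕ 25 = 23
23 ⊕ 28 = 11
11 ⊕ 1 = 10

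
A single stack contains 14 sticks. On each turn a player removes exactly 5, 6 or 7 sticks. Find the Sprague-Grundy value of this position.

Grundy values for subtraction set {5, 6, 7}:
g(0) = mex{} = 0
g(1) = mex{} = 0
g(2) = mex{} = 0
g(3) = mex{} = 0
g(4) = mex{} = 0
g(5) = mex{0} = 1
g(6) = mex{0} = 1
g(7) = mex{0} = 1
g(8) = mex{0} = 1
g(9) = mex{0} = 1
g(10) = mex{0,1} = 2
g(11) = mex{0,1} = 2
g(12) = mex{1} = 0
g(13) = mex{1} = 0
g(14) = mex{1} = 0
So g(14) = 0.

0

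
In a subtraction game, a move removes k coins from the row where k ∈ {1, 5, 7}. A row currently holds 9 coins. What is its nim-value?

Build the Grundy sequence with g(k) = mex{g(k−s) : s ∈ {1, 5, 7}, s ≤ k}:
g(0) = mex{} = 0
g(1) = mex{0} = 1
g(2) = mex{1} = 0
g(3) = mex{0} = 1
g(4) = mex{1} = 0
g(5) = mex{0} = 1
g(6) = mex{1} = 0
g(7) = mex{0} = 1
g(8) = mex{1} = 0
g(9) = mex{0} = 1
So g(9) = 1.

1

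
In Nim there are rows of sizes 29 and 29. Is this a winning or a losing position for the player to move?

Losing position

Compute the nim-sum pairwise:
29 ⊕ 29 = 0
The nim-sum is 0, so this is a P-position: the player to move is in a losing position under optimal play.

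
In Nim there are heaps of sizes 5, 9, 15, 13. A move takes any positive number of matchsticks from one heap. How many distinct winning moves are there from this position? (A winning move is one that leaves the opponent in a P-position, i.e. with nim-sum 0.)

Nim-sum: 5 ⊕ 9 ⊕ 15 ⊕ 13 = 14.
The overall nim-sum is X = 14. A heap of size p has a winning move iff p XOR X < p (reduce it to p XOR X).
  5: 5 XOR 14 = 11 ≥ 5 — no move.
  9: 9 XOR 14 = 7 < 9 — winning move (to 7).
  15: 15 XOR 14 = 1 < 15 — winning move (to 1).
  13: 13 XOR 14 = 3 < 13 — winning move (to 3).
That gives 3 winning moves.

3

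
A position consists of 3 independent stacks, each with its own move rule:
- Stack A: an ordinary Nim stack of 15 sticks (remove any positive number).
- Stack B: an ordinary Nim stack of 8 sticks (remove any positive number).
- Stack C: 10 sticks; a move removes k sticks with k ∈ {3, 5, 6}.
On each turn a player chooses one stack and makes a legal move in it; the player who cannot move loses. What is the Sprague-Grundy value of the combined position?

7

Stack A is a plain Nim stack of size 15, so its Grundy value is 15.
Stack B is a plain Nim stack of size 8, so its Grundy value is 8.
For stack C, compute g(0), g(1), … with moves {3, 5, 6}:
g(0) = mex{} = 0
g(1) = mex{} = 0
g(2) = mex{} = 0
g(3) = mex{0} = 1
g(4) = mex{0} = 1
g(5) = mex{0} = 1
g(6) = mex{0,1} = 2
g(7) = mex{0,1} = 2
g(8) = mex{0,1} = 2
g(9) = mex{1,2} = 0
g(10) = mex{1,2} = 0
So g(10) = 0.
By the Sprague-Grundy theorem, the Grundy value of a sum of independent games is the XOR of the component values.
Combined value = 15 XOR 8 XOR 0 = 7.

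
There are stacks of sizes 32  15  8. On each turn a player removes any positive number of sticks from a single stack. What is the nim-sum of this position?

39

Compute the nim-sum pairwise:
32 XOR 15 = 47
47 XOR 8 = 39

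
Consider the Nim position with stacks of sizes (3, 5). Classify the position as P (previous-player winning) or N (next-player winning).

N-position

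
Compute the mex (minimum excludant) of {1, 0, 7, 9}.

The values 0, 1 are all present; 2 is the first non-negative integer missing from the set.

2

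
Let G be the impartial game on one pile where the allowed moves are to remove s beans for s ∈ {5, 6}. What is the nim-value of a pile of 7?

1

Grundy values for subtraction set {5, 6}:
k:     0  1  2  3  4  5  6  7
g(k):  0  0  0  0  0  1  1  1
So g(7) = 1.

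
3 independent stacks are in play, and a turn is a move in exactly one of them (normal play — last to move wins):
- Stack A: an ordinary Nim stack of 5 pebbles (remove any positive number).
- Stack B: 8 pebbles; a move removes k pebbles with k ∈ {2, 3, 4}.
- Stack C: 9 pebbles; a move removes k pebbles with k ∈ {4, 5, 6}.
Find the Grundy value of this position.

6

Stack A is a plain Nim stack of size 5, so its Grundy value is 5.
Grundy values for stack B (subtraction set {2, 3, 4}):
k:     0  1  2  3  4  5  6  7  8
g(k):  0  0  1  1  2  2  0  0  1
So g(8) = 1.
For stack C, compute g(0), g(1), … with moves {4, 5, 6}:
k:     0  1  2  3  4  5  6  7  8  9
g(k):  0  0  0  0  1  1  1  1  2  2
So g(9) = 2.
By the Sprague-Grundy theorem, the Grundy value of a sum of independent games is the XOR of the component values.
Combined value = 5 ⊕ 1 ⊕ 2 = 6.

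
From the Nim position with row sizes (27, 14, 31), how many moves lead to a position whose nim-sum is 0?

In binary:
  11011  (27)
  01110  (14)
  11111  (31)
  -----
  01010  (10)
The overall nim-sum is X = 10. A row of size p has a winning move iff p XOR X < p (reduce it to p XOR X).
  27: 27 XOR 10 = 17 < 27 — winning move (to 17).
  14: 14 XOR 10 = 4 < 14 — winning move (to 4).
  31: 31 XOR 10 = 21 < 31 — winning move (to 21).
That gives 3 winning moves.

3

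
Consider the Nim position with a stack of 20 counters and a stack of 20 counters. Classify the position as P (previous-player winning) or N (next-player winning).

P-position

Nim-sum: 20 ⊕ 20 = 0.
The nim-sum is 0, so this is a P-position: the player to move is in a losing position under optimal play.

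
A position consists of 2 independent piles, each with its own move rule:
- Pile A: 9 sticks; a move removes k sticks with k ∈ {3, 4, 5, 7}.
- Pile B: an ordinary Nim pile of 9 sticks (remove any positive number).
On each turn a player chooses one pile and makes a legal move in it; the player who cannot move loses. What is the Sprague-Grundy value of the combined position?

10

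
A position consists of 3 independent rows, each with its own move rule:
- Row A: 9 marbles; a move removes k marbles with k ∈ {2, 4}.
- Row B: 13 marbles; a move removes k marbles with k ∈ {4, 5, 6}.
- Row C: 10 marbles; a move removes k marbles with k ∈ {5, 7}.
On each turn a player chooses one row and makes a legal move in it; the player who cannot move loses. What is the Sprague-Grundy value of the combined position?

For row A, compute g(0), g(1), … with moves {2, 4}:
g(0) = mex{} = 0
g(1) = mex{} = 0
g(2) = mex{0} = 1
g(3) = mex{0} = 1
g(4) = mex{0,1} = 2
g(5) = mex{0,1} = 2
g(6) = mex{1,2} = 0
g(7) = mex{1,2} = 0
g(8) = mex{0,2} = 1
g(9) = mex{0,2} = 1
So g(9) = 1.
For row B, compute g(0), g(1), … with moves {4, 5, 6}:
g(0) = mex{} = 0
g(1) = mex{} = 0
g(2) = mex{} = 0
g(3) = mex{} = 0
g(4) = mex{0} = 1
g(5) = mex{0} = 1
g(6) = mex{0} = 1
g(7) = mex{0} = 1
g(8) = mex{0,1} = 2
g(9) = mex{0,1} = 2
g(10) = mex{1} = 0
g(11) = mex{1} = 0
g(12) = mex{1,2} = 0
g(13) = mex{1,2} = 0
So g(13) = 0.
Build the Grundy sequence for row C with g(k) = mex{g(k−s) : s ∈ {5, 7}, s ≤ k}:
k:     0  1  2  3  4  5  6  7  8  9 10
g(k):  0  0  0  0  0  1  1  1  1  1  2
So g(10) = 2.
The value of a disjunctive sum is the nim-sum of the parts.
Combined value = 1 XOR 0 XOR 2 = 3.

3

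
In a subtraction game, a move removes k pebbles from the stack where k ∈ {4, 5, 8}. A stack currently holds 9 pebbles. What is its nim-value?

Grundy values for subtraction set {4, 5, 8}:
g(0) = mex{} = 0
g(1) = mex{} = 0
g(2) = mex{} = 0
g(3) = mex{} = 0
g(4) = mex{0} = 1
g(5) = mex{0} = 1
g(6) = mex{0} = 1
g(7) = mex{0} = 1
g(8) = mex{0,1} = 2
g(9) = mex{0,1} = 2
So g(9) = 2.

2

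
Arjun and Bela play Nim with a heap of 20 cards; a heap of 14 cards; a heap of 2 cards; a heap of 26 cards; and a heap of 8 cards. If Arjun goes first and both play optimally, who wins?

Arjun wins

Bitwise XOR of the heap sizes:
  10100  (20)
  01110  (14)
  00010  (2)
  11010  (26)
  01000  (8)
  -----
  01010  (10)
The nim-sum is 10 ≠ 0, so this is an N-position: the player to move can win; Arjun has a winning move.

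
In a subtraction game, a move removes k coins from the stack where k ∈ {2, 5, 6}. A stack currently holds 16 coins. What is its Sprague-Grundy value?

Grundy values for subtraction set {2, 5, 6}:
k:     0  1  2  3  4  5  6  7  8  9 10 11 12 13 14 15 16
g(k):  0  0  1  1  0  2  1  3  0  2  1  0  0  1  1  0  2
So g(16) = 2.

2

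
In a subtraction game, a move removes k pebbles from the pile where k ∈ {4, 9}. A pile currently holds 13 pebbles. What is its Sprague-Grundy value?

0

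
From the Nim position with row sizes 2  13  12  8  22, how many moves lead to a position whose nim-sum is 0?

Compute the nim-sum pairwise:
2 XOR 13 = 15
15 XOR 12 = 3
3 XOR 8 = 11
11 XOR 22 = 29
The overall nim-sum is X = 29. A row of size p has a winning move iff p XOR X < p (reduce it to p XOR X).
  2: 2 XOR 29 = 31 ≥ 2 — no move.
  13: 13 XOR 29 = 16 ≥ 13 — no move.
  12: 12 XOR 29 = 17 ≥ 12 — no move.
  8: 8 XOR 29 = 21 ≥ 8 — no move.
  22: 22 XOR 29 = 11 < 22 — winning move (to 11).
That gives 1 winning move.

1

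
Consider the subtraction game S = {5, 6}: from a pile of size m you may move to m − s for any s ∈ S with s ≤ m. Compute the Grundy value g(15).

0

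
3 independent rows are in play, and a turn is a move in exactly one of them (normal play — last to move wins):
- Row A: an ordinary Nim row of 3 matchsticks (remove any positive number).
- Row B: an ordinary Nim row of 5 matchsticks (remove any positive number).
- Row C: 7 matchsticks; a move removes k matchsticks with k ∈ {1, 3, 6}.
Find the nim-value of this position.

Row A is a plain Nim row of size 3, so its Grundy value is 3.
Row B is a plain Nim row of size 5, so its Grundy value is 5.
Build the Grundy sequence for row C with g(k) = mex{g(k−s) : s ∈ {1, 3, 6}, s ≤ k}:
g(0) = mex{} = 0
g(1) = mex{0} = 1
g(2) = mex{1} = 0
g(3) = mex{0} = 1
g(4) = mex{1} = 0
g(5) = mex{0} = 1
g(6) = mex{0,1} = 2
g(7) = mex{0,1,2} = 3
So g(7) = 3.
The value of a disjunctive sum is the nim-sum of the parts.
Combined value = 3 XOR 5 XOR 3 = 5.

5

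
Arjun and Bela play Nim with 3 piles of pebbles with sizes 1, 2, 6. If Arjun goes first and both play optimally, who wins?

Arjun wins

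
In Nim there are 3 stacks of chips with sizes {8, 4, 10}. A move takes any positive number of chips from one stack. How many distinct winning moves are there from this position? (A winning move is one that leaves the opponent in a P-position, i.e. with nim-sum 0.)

1

Nim-sum: 8 ^ 4 ^ 10 = 6.
The overall nim-sum is X = 6. A stack of size p has a winning move iff p XOR X < p (reduce it to p XOR X).
  8: 8 XOR 6 = 14 ≥ 8 — no move.
  4: 4 XOR 6 = 2 < 4 — winning move (to 2).
  10: 10 XOR 6 = 12 ≥ 10 — no move.
That gives 1 winning move.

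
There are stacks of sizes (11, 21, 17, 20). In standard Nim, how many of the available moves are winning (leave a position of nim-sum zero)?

In binary:
  01011  (11)
  10101  (21)
  10001  (17)
  10100  (20)
  -----
  11011  (27)
The overall nim-sum is X = 27. A stack of size p has a winning move iff p XOR X < p (reduce it to p XOR X).
  11: 11 XOR 27 = 16 ≥ 11 — no move.
  21: 21 XOR 27 = 14 < 21 — winning move (to 14).
  17: 17 XOR 27 = 10 < 17 — winning move (to 10).
  20: 20 XOR 27 = 15 < 20 — winning move (to 15).
That gives 3 winning moves.

3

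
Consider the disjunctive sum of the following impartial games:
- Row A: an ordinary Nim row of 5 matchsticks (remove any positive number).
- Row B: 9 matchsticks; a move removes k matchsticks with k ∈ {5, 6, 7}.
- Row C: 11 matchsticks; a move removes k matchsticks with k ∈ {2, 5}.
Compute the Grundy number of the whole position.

Row A is a plain Nim row of size 5, so its Grundy value is 5.
Build the Grundy sequence for row B with g(k) = mex{g(k−s) : s ∈ {5, 6, 7}, s ≤ k}:
g(0) = mex{} = 0
g(1) = mex{} = 0
g(2) = mex{} = 0
g(3) = mex{} = 0
g(4) = mex{} = 0
g(5) = mex{0} = 1
g(6) = mex{0} = 1
g(7) = mex{0} = 1
g(8) = mex{0} = 1
g(9) = mex{0} = 1
So g(9) = 1.
For row C, compute g(0), g(1), … with moves {2, 5}:
k:     0  1  2  3  4  5  6  7  8  9 10 11
g(k):  0  0  1  1  0  2  1  0  0  1  1  0
So g(11) = 0.
By the Sprague-Grundy theorem, the Grundy value of a sum of independent games is the XOR of the component values.
Combined value = 5 XOR 1 XOR 0 = 4.

4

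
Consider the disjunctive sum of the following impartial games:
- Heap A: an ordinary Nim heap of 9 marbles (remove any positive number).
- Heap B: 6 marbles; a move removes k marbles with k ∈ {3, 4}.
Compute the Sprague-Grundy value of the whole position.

Heap A is a plain Nim heap of size 9, so its Grundy value is 9.
Build the Grundy sequence for heap B with g(k) = mex{g(k−s) : s ∈ {3, 4}, s ≤ k}:
k:     0  1  2  3  4  5  6
g(k):  0  0  0  1  1  1  2
So g(6) = 2.
By the Sprague-Grundy theorem, the Grundy value of a sum of independent games is the XOR of the component values.
Combined value = 9 ⊕ 2 = 11.

11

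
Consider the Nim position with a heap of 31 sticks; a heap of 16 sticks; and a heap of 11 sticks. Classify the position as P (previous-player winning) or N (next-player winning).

Bitwise XOR of the heap sizes:
  11111  (31)
  10000  (16)
  01011  (11)
  -----
  00100  (4)
The nim-sum is 4 ≠ 0, so this is an N-position: the player to move can win.

N-position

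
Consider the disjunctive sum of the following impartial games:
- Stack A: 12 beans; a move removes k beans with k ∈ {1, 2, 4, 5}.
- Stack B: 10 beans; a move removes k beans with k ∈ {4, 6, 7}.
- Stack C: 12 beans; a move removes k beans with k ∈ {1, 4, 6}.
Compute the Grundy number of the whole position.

2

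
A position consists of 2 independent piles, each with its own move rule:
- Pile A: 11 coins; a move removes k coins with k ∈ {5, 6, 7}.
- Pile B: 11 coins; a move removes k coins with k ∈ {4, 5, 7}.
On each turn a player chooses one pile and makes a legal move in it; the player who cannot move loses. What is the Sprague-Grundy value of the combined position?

Build the Grundy sequence for pile A with g(k) = mex{g(k−s) : s ∈ {5, 6, 7}, s ≤ k}:
g(0) = mex{} = 0
g(1) = mex{} = 0
g(2) = mex{} = 0
g(3) = mex{} = 0
g(4) = mex{} = 0
g(5) = mex{0} = 1
g(6) = mex{0} = 1
g(7) = mex{0} = 1
g(8) = mex{0} = 1
g(9) = mex{0} = 1
g(10) = mex{0,1} = 2
g(11) = mex{0,1} = 2
So g(11) = 2.
Grundy values for pile B (subtraction set {4, 5, 7}):
k:     0  1  2  3  4  5  6  7  8  9 10 11
g(k):  0  0  0  0  1  1  1  1  2  2  2  0
So g(11) = 0.
The value of a disjunctive sum is the nim-sum of the parts.
Combined value = 2 ⊕ 0 = 2.

2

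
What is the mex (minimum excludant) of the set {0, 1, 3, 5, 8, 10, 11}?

The values 0, 1 are all present; 2 is the first non-negative integer missing from the set.

2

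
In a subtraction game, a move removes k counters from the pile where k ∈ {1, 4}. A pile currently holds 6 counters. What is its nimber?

1

Grundy values for subtraction set {1, 4}:
g(0) = mex{} = 0
g(1) = mex{0} = 1
g(2) = mex{1} = 0
g(3) = mex{0} = 1
g(4) = mex{0,1} = 2
g(5) = mex{1,2} = 0
g(6) = mex{0} = 1
So g(6) = 1.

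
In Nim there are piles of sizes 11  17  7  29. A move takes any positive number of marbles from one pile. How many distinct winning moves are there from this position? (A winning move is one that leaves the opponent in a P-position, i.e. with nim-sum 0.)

0

Compute the nim-sum pairwise:
11 ^ 17 = 26
26 ^ 7 = 29
29 ^ 29 = 0
The nim-sum is already 0, so every move leaves a nonzero nim-sum — there are no winning moves.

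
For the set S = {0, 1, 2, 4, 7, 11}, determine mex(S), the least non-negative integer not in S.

The values 0, 1, 2 are all present; 3 is the first non-negative integer missing from the set.

3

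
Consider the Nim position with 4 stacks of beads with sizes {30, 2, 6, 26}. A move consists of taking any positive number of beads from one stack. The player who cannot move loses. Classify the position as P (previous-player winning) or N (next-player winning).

Nim-sum: 30 ^ 2 ^ 6 ^ 26 = 0.
The nim-sum is 0, so this is a P-position: the player to move is in a losing position under optimal play.

P-position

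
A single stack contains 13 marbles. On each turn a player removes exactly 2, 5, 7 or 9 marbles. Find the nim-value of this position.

Compute g(0), g(1), … for moves {2, 5, 7, 9}:
k:     0  1  2  3  4  5  6  7  8  9 10 11 12 13
g(k):  0  0  1  1  0  2  1  3  2  2  3  3  0  4
So g(13) = 4.

4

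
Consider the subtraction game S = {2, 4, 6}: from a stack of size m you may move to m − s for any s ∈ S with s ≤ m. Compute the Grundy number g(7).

Grundy values for subtraction set {2, 4, 6}:
g(0) = mex{} = 0
g(1) = mex{} = 0
g(2) = mex{0} = 1
g(3) = mex{0} = 1
g(4) = mex{0,1} = 2
g(5) = mex{0,1} = 2
g(6) = mex{0,1,2} = 3
g(7) = mex{0,1,2} = 3
So g(7) = 3.

3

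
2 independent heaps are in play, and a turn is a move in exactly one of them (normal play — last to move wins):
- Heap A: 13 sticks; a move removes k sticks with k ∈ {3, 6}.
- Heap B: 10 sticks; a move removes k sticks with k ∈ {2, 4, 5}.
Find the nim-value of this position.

0

Grundy values for heap A (subtraction set {3, 6}):
g(0) = mex{} = 0
g(1) = mex{} = 0
g(2) = mex{} = 0
g(3) = mex{0} = 1
g(4) = mex{0} = 1
g(5) = mex{0} = 1
g(6) = mex{0,1} = 2
g(7) = mex{0,1} = 2
g(8) = mex{0,1} = 2
g(9) = mex{1,2} = 0
g(10) = mex{1,2} = 0
g(11) = mex{1,2} = 0
g(12) = mex{0,2} = 1
g(13) = mex{0,2} = 1
So g(13) = 1.
For heap B, compute g(0), g(1), … with moves {2, 4, 5}:
k:     0  1  2  3  4  5  6  7  8  9 10
g(k):  0  0  1  1  2  2  3  0  0  1  1
So g(10) = 1.
The value of a disjunctive sum is the nim-sum of the parts.
Combined value = 1 ⊕ 1 = 0.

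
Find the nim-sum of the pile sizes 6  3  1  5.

Compute the nim-sum pairwise:
6 XOR 3 = 5
5 XOR 1 = 4
4 XOR 5 = 1

1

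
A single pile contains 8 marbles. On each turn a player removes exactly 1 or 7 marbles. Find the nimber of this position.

0

Grundy values for subtraction set {1, 7}:
g(0) = mex{} = 0
g(1) = mex{0} = 1
g(2) = mex{1} = 0
g(3) = mex{0} = 1
g(4) = mex{1} = 0
g(5) = mex{0} = 1
g(6) = mex{1} = 0
g(7) = mex{0} = 1
g(8) = mex{1} = 0
So g(8) = 0.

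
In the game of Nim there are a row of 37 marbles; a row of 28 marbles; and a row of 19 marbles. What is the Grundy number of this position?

Nim-sum: 37 ^ 28 ^ 19 = 42.

42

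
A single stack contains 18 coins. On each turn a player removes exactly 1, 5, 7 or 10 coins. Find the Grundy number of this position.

Grundy values for subtraction set {1, 5, 7, 10}:
k:     0  1  2  3  4  5  6  7  8  9 10 11 12 13 14 15 16 17 18
g(k):  0  1  0  1  0  1  0  1  0  1  2  3  2  3  2  3  2  0  1
So g(18) = 1.

1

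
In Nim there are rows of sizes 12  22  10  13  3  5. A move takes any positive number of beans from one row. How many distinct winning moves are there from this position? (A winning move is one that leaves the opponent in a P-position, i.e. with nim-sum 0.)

1

Nim-sum: 12 XOR 22 XOR 10 XOR 13 XOR 3 XOR 5 = 27.
The overall nim-sum is X = 27. A row of size p has a winning move iff p XOR X < p (reduce it to p XOR X).
  12: 12 XOR 27 = 23 ≥ 12 — no move.
  22: 22 XOR 27 = 13 < 22 — winning move (to 13).
  10: 10 XOR 27 = 17 ≥ 10 — no move.
  13: 13 XOR 27 = 22 ≥ 13 — no move.
  3: 3 XOR 27 = 24 ≥ 3 — no move.
  5: 5 XOR 27 = 30 ≥ 5 — no move.
That gives 1 winning move.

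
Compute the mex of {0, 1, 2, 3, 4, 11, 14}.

5

The values 0, 1, 2, 3, 4 are all present; 5 is the first non-negative integer missing from the set.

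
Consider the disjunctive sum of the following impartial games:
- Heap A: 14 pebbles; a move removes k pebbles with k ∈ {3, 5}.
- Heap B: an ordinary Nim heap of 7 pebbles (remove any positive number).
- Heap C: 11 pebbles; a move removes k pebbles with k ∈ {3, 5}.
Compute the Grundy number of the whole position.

For heap A, compute g(0), g(1), … with moves {3, 5}:
k:     0  1  2  3  4  5  6  7  8  9 10 11 12 13 14
g(k):  0  0  0  1  1  1  2  2  0  0  0  1  1  1  2
So g(14) = 2.
Heap B is a plain Nim heap of size 7, so its Grundy value is 7.
For heap C, compute g(0), g(1), … with moves {3, 5}:
k:     0  1  2  3  4  5  6  7  8  9 10 11
g(k):  0  0  0  1  1  1  2  2  0  0  0  1
So g(11) = 1.
By the Sprague-Grundy theorem, the Grundy value of a sum of independent games is the XOR of the component values.
Combined value = 2 XOR 7 XOR 1 = 4.

4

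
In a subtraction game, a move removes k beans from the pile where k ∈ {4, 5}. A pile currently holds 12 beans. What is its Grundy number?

0

Build the Grundy sequence with g(k) = mex{g(k−s) : s ∈ {4, 5}, s ≤ k}:
k:     0  1  2  3  4  5  6  7  8  9 10 11 12
g(k):  0  0  0  0  1  1  1  1  2  0  0  0  0
So g(12) = 0.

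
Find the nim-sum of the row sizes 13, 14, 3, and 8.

8

Nim-sum: 13 ⊕ 14 ⊕ 3 ⊕ 8 = 8.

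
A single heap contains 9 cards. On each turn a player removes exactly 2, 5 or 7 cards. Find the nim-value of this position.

Build the Grundy sequence with g(k) = mex{g(k−s) : s ∈ {2, 5, 7}, s ≤ k}:
g(0) = mex{} = 0
g(1) = mex{} = 0
g(2) = mex{0} = 1
g(3) = mex{0} = 1
g(4) = mex{1} = 0
g(5) = mex{0,1} = 2
g(6) = mex{0} = 1
g(7) = mex{0,1,2} = 3
g(8) = mex{0,1} = 2
g(9) = mex{0,1,3} = 2
So g(9) = 2.

2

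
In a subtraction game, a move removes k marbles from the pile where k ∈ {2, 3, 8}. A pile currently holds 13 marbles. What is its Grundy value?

Compute g(0), g(1), … for moves {2, 3, 8}:
k:     0  1  2  3  4  5  6  7  8  9 10 11 12 13
g(k):  0  0  1  1  2  0  0  1  1  2  0  0  1  1
So g(13) = 1.

1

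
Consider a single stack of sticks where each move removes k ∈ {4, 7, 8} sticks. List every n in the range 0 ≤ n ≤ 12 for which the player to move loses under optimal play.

0, 1, 2, 3, 12

Build the Grundy sequence with g(k) = mex{g(k−s) : s ∈ {4, 7, 8}, s ≤ k}:
g(0) = mex{} = 0
g(1) = mex{} = 0
g(2) = mex{} = 0
g(3) = mex{} = 0
g(4) = mex{0} = 1
g(5) = mex{0} = 1
g(6) = mex{0} = 1
g(7) = mex{0} = 1
g(8) = mex{0,1} = 2
g(9) = mex{0,1} = 2
g(10) = mex{0,1} = 2
g(11) = mex{0,1} = 2
g(12) = mex{1,2} = 0
The P-positions (g = 0) in 0..12 are 0, 1, 2, 3, 12.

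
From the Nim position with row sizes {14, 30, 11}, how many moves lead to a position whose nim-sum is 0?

1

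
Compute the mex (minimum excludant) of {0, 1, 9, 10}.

2

The values 0, 1 are all present; 2 is the first non-negative integer missing from the set.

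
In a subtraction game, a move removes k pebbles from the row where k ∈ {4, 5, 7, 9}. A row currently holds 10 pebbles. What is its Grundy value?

Build the Grundy sequence with g(k) = mex{g(k−s) : s ∈ {4, 5, 7, 9}, s ≤ k}:
g(0) = mex{} = 0
g(1) = mex{} = 0
g(2) = mex{} = 0
g(3) = mex{} = 0
g(4) = mex{0} = 1
g(5) = mex{0} = 1
g(6) = mex{0} = 1
g(7) = mex{0} = 1
g(8) = mex{0,1} = 2
g(9) = mex{0,1} = 2
g(10) = mex{0,1} = 2
So g(10) = 2.

2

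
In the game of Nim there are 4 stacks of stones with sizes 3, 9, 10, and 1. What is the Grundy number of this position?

Compute the nim-sum pairwise:
3 ^ 9 = 10
10 ^ 10 = 0
0 ^ 1 = 1

1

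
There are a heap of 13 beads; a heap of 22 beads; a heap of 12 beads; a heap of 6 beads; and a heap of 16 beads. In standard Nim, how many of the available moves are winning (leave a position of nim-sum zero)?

Compute the nim-sum pairwise:
13 XOR 22 = 27
27 XOR 12 = 23
23 XOR 6 = 17
17 XOR 16 = 1
The overall nim-sum is X = 1. A heap of size p has a winning move iff p XOR X < p (reduce it to p XOR X).
  13: 13 XOR 1 = 12 < 13 — winning move (to 12).
  22: 22 XOR 1 = 23 ≥ 22 — no move.
  12: 12 XOR 1 = 13 ≥ 12 — no move.
  6: 6 XOR 1 = 7 ≥ 6 — no move.
  16: 16 XOR 1 = 17 ≥ 16 — no move.
That gives 1 winning move.

1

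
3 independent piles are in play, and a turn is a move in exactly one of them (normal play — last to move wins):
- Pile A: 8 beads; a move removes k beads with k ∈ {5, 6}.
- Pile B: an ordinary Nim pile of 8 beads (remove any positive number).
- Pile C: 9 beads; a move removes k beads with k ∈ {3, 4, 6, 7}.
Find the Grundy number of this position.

10

Grundy values for pile A (subtraction set {5, 6}):
k:     0  1  2  3  4  5  6  7  8
g(k):  0  0  0  0  0  1  1  1  1
So g(8) = 1.
Pile B is a plain Nim pile of size 8, so its Grundy value is 8.
Build the Grundy sequence for pile C with g(k) = mex{g(k−s) : s ∈ {3, 4, 6, 7}, s ≤ k}:
g(0) = mex{} = 0
g(1) = mex{} = 0
g(2) = mex{} = 0
g(3) = mex{0} = 1
g(4) = mex{0} = 1
g(5) = mex{0} = 1
g(6) = mex{0,1} = 2
g(7) = mex{0,1} = 2
g(8) = mex{0,1} = 2
g(9) = mex{0,1,2} = 3
So g(9) = 3.
The value of a disjunctive sum is the nim-sum of the parts.
Combined value = 1 ⊕ 8 ⊕ 3 = 10.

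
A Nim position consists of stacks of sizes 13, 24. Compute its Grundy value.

21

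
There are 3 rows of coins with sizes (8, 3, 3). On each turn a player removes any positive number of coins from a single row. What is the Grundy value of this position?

Nim-sum: 8 XOR 3 XOR 3 = 8.

8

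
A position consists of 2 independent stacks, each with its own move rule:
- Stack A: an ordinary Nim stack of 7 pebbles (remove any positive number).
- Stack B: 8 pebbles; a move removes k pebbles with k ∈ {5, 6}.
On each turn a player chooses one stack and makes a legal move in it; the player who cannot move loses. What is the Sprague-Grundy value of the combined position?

Stack A is a plain Nim stack of size 7, so its Grundy value is 7.
Grundy values for stack B (subtraction set {5, 6}):
g(0) = mex{} = 0
g(1) = mex{} = 0
g(2) = mex{} = 0
g(3) = mex{} = 0
g(4) = mex{} = 0
g(5) = mex{0} = 1
g(6) = mex{0} = 1
g(7) = mex{0} = 1
g(8) = mex{0} = 1
So g(8) = 1.
The value of a disjunctive sum is the nim-sum of the parts.
Combined value = 7 ⊕ 1 = 6.

6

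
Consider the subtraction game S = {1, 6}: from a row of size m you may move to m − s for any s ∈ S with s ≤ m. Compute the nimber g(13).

Grundy values for subtraction set {1, 6}:
k:     0  1  2  3  4  5  6  7  8  9 10 11 12 13
g(k):  0  1  0  1  0  1  2  0  1  0  1  0  1  2
So g(13) = 2.

2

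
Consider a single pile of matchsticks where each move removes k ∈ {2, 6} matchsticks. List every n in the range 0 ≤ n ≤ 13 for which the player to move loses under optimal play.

Compute g(0), g(1), … for moves {2, 6}:
k:     0  1  2  3  4  5  6  7  8  9 10 11 12 13
g(k):  0  0  1  1  0  0  1  1  0  0  1  1  0  0
The P-positions (g = 0) in 0..13 are 0, 1, 4, 5, 8, 9, 12, 13.

0, 1, 4, 5, 8, 9, 12, 13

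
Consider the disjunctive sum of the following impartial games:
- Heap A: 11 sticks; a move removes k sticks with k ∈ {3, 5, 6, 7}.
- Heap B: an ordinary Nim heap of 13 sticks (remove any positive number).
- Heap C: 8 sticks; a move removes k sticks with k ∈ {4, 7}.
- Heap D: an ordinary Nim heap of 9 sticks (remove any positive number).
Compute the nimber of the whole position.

Grundy values for heap A (subtraction set {3, 5, 6, 7}):
k:     0  1  2  3  4  5  6  7  8  9 10 11
g(k):  0  0  0  1  1  1  2  2  2  3  0  0
So g(11) = 0.
Heap B is a plain Nim heap of size 13, so its Grundy value is 13.
Build the Grundy sequence for heap C with g(k) = mex{g(k−s) : s ∈ {4, 7}, s ≤ k}:
g(0) = mex{} = 0
g(1) = mex{} = 0
g(2) = mex{} = 0
g(3) = mex{} = 0
g(4) = mex{0} = 1
g(5) = mex{0} = 1
g(6) = mex{0} = 1
g(7) = mex{0} = 1
g(8) = mex{0,1} = 2
So g(8) = 2.
Heap D is a plain Nim heap of size 9, so its Grundy value is 9.
By the Sprague-Grundy theorem, the Grundy value of a sum of independent games is the XOR of the component values.
Combined value = 0 XOR 13 XOR 2 XOR 9 = 6.

6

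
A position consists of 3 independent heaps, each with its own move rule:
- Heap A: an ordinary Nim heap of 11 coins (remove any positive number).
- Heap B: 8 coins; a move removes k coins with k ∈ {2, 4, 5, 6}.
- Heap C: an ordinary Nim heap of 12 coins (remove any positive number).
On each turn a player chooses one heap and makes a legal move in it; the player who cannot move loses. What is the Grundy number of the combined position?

Heap A is a plain Nim heap of size 11, so its Grundy value is 11.
Grundy values for heap B (subtraction set {2, 4, 5, 6}):
k:     0  1  2  3  4  5  6  7  8
g(k):  0  0  1  1  2  2  3  3  0
So g(8) = 0.
Heap C is a plain Nim heap of size 12, so its Grundy value is 12.
By the Sprague-Grundy theorem, the Grundy value of a sum of independent games is the XOR of the component values.
Combined value = 11 XOR 0 XOR 12 = 7.

7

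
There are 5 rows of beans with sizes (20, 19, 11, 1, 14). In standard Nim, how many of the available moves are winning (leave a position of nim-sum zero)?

3

Bitwise XOR of the heap sizes:
  10100  (20)
  10011  (19)
  01011  (11)
  00001  (1)
  01110  (14)
  -----
  00011  (3)
The overall nim-sum is X = 3. A row of size p has a winning move iff p XOR X < p (reduce it to p XOR X).
  20: 20 XOR 3 = 23 ≥ 20 — no move.
  19: 19 XOR 3 = 16 < 19 — winning move (to 16).
  11: 11 XOR 3 = 8 < 11 — winning move (to 8).
  1: 1 XOR 3 = 2 ≥ 1 — no move.
  14: 14 XOR 3 = 13 < 14 — winning move (to 13).
That gives 3 winning moves.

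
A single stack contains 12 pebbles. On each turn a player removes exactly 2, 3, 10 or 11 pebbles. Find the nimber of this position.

Build the Grundy sequence with g(k) = mex{g(k−s) : s ∈ {2, 3, 10, 11}, s ≤ k}:
k:     0  1  2  3  4  5  6  7  8  9 10 11 12
g(k):  0  0  1  1  2  0  0  1  1  2  2  3  3
So g(12) = 3.

3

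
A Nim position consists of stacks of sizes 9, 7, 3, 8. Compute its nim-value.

5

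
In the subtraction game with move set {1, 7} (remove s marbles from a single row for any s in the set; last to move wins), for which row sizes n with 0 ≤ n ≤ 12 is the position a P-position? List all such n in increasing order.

Build the Grundy sequence with g(k) = mex{g(k−s) : s ∈ {1, 7}, s ≤ k}:
k:     0  1  2  3  4  5  6  7  8  9 10 11 12
g(k):  0  1  0  1  0  1  0  1  0  1  0  1  0
The P-positions (g = 0) in 0..12 are 0, 2, 4, 6, 8, 10, 12.

0, 2, 4, 6, 8, 10, 12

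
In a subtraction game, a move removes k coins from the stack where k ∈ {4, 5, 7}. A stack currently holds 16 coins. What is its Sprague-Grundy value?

1

Compute g(0), g(1), … for moves {4, 5, 7}:
k:     0  1  2  3  4  5  6  7  8  9 10 11 12 13 14 15 16
g(k):  0  0  0  0  1  1  1  1  2  2  2  0  0  0  0  1  1
So g(16) = 1.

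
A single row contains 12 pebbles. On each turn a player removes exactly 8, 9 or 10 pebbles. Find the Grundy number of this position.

1

Grundy values for subtraction set {8, 9, 10}:
g(0) = mex{} = 0
g(1) = mex{} = 0
g(2) = mex{} = 0
g(3) = mex{} = 0
g(4) = mex{} = 0
g(5) = mex{} = 0
g(6) = mex{} = 0
g(7) = mex{} = 0
g(8) = mex{0} = 1
g(9) = mex{0} = 1
g(10) = mex{0} = 1
g(11) = mex{0} = 1
g(12) = mex{0} = 1
So g(12) = 1.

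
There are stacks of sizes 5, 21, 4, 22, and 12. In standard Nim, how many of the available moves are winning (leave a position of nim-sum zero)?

1

Compute the nim-sum pairwise:
5 ^ 21 = 16
16 ^ 4 = 20
20 ^ 22 = 2
2 ^ 12 = 14
The overall nim-sum is X = 14. A stack of size p has a winning move iff p XOR X < p (reduce it to p XOR X).
  5: 5 XOR 14 = 11 ≥ 5 — no move.
  21: 21 XOR 14 = 27 ≥ 21 — no move.
  4: 4 XOR 14 = 10 ≥ 4 — no move.
  22: 22 XOR 14 = 24 ≥ 22 — no move.
  12: 12 XOR 14 = 2 < 12 — winning move (to 2).
That gives 1 winning move.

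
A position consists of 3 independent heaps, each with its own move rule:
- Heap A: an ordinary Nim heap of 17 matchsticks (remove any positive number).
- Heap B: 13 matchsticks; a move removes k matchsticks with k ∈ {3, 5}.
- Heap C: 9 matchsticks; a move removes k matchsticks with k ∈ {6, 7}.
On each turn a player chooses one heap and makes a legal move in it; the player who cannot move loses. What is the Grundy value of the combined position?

17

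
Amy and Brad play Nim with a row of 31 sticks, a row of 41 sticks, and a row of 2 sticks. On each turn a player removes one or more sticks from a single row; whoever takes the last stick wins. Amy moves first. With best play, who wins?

Amy wins

In binary:
  011111  (31)
  101001  (41)
  000010  (2)
  ------
  110100  (52)
The nim-sum is 52 ≠ 0, so this is an N-position: the player to move can win; Amy has a winning move.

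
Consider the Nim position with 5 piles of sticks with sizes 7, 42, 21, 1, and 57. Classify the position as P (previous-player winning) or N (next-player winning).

P-position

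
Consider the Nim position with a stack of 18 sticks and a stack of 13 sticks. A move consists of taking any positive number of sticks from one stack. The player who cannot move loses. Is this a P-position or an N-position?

Write each in binary and XOR column by column:
  10010  (18)
  01101  (13)
  -----
  11111  (31)
The nim-sum is 31 ≠ 0, so this is an N-position: the player to move can win.

N-position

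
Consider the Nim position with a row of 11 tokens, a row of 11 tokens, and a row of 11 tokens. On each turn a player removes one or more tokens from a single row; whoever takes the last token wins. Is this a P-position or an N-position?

Nim-sum: 11 ^ 11 ^ 11 = 11.
The nim-sum is 11 ≠ 0, so this is an N-position: the player to move can win.

N-position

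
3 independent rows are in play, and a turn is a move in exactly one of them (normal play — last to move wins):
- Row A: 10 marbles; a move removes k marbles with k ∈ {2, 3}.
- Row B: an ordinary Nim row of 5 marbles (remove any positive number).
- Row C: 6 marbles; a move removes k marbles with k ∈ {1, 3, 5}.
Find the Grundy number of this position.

5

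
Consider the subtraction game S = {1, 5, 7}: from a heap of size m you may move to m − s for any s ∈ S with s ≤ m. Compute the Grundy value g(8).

0

Grundy values for subtraction set {1, 5, 7}:
g(0) = mex{} = 0
g(1) = mex{0} = 1
g(2) = mex{1} = 0
g(3) = mex{0} = 1
g(4) = mex{1} = 0
g(5) = mex{0} = 1
g(6) = mex{1} = 0
g(7) = mex{0} = 1
g(8) = mex{1} = 0
So g(8) = 0.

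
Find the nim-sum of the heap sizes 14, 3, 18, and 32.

63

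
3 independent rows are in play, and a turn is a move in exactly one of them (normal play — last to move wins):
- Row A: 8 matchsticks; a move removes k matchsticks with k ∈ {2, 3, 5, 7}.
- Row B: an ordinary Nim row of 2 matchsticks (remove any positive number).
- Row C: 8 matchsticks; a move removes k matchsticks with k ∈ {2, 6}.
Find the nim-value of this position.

6

Build the Grundy sequence for row A with g(k) = mex{g(k−s) : s ∈ {2, 3, 5, 7}, s ≤ k}:
k:     0  1  2  3  4  5  6  7  8
g(k):  0  0  1  1  2  2  3  3  4
So g(8) = 4.
Row B is a plain Nim row of size 2, so its Grundy value is 2.
Build the Grundy sequence for row C with g(k) = mex{g(k−s) : s ∈ {2, 6}, s ≤ k}:
g(0) = mex{} = 0
g(1) = mex{} = 0
g(2) = mex{0} = 1
g(3) = mex{0} = 1
g(4) = mex{1} = 0
g(5) = mex{1} = 0
g(6) = mex{0} = 1
g(7) = mex{0} = 1
g(8) = mex{1} = 0
So g(8) = 0.
By the Sprague-Grundy theorem, the Grundy value of a sum of independent games is the XOR of the component values.
Combined value = 4 XOR 2 XOR 0 = 6.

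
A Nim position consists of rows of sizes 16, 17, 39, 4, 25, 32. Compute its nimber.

27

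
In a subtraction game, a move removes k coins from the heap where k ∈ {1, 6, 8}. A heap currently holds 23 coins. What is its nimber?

0

Compute g(0), g(1), … for moves {1, 6, 8}:
k:     0  1  2  3  4  5  6  7  8  9 10 11 12 13 14 15 16 17 18 19 20 21 22 23
g(k):  0  1  0  1  0  1  2  0  1  0  1  0  1  2  0  1  0  1  0  1  2  0  1  0
So g(23) = 0.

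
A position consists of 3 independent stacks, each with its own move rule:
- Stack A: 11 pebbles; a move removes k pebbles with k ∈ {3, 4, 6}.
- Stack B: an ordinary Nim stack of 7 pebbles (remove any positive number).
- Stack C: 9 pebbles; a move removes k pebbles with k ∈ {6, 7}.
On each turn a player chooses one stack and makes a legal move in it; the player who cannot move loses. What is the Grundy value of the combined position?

Grundy values for stack A (subtraction set {3, 4, 6}):
k:     0  1  2  3  4  5  6  7  8  9 10 11
g(k):  0  0  0  1  1  1  2  2  2  0  0  0
So g(11) = 0.
Stack B is a plain Nim stack of size 7, so its Grundy value is 7.
Build the Grundy sequence for stack C with g(k) = mex{g(k−s) : s ∈ {6, 7}, s ≤ k}:
g(0) = mex{} = 0
g(1) = mex{} = 0
g(2) = mex{} = 0
g(3) = mex{} = 0
g(4) = mex{} = 0
g(5) = mex{} = 0
g(6) = mex{0} = 1
g(7) = mex{0} = 1
g(8) = mex{0} = 1
g(9) = mex{0} = 1
So g(9) = 1.
By the Sprague-Grundy theorem, the Grundy value of a sum of independent games is the XOR of the component values.
Combined value = 0 XOR 7 XOR 1 = 6.

6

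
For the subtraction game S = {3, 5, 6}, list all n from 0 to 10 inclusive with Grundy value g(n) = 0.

0, 1, 2, 9, 10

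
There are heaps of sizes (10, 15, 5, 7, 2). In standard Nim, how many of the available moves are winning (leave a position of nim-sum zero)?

3

Write each in binary and XOR column by column:
  1010  (10)
  1111  (15)
  0101  (5)
  0111  (7)
  0010  (2)
  ----
  0101  (5)
The overall nim-sum is X = 5. A heap of size p has a winning move iff p XOR X < p (reduce it to p XOR X).
  10: 10 XOR 5 = 15 ≥ 10 — no move.
  15: 15 XOR 5 = 10 < 15 — winning move (to 10).
  5: 5 XOR 5 = 0 < 5 — winning move (to 0).
  7: 7 XOR 5 = 2 < 7 — winning move (to 2).
  2: 2 XOR 5 = 7 ≥ 2 — no move.
That gives 3 winning moves.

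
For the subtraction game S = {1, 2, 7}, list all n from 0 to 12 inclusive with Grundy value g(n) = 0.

0, 3, 6, 9, 12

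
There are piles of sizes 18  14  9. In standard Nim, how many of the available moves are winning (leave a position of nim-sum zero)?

Nim-sum: 18 ⊕ 14 ⊕ 9 = 21.
The overall nim-sum is X = 21. A pile of size p has a winning move iff p XOR X < p (reduce it to p XOR X).
  18: 18 XOR 21 = 7 < 18 — winning move (to 7).
  14: 14 XOR 21 = 27 ≥ 14 — no move.
  9: 9 XOR 21 = 28 ≥ 9 — no move.
That gives 1 winning move.

1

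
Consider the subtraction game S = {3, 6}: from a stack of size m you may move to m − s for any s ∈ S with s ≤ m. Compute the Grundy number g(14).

Compute g(0), g(1), … for moves {3, 6}:
k:     0  1  2  3  4  5  6  7  8  9 10 11 12 13 14
g(k):  0  0  0  1  1  1  2  2  2  0  0  0  1  1  1
So g(14) = 1.

1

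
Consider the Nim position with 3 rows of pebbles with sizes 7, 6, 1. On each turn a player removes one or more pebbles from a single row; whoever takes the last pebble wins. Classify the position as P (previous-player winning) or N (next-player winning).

P-position

Compute the nim-sum pairwise:
7 ⊕ 6 = 1
1 ⊕ 1 = 0
The nim-sum is 0, so this is a P-position: the player to move is in a losing position under optimal play.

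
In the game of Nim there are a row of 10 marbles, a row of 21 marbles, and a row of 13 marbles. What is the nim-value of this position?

18

Nim-sum: 10 ⊕ 21 ⊕ 13 = 18.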